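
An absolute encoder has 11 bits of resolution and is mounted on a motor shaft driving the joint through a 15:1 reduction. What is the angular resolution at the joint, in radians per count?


counts = 2^11 = 2048
effective counts at joint = 2048 * 15 = 30720
resolution = 2*pi / 30720
= 2.0453e-04 rad/count


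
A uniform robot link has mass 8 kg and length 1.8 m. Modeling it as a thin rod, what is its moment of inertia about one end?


I = (1/3) * m * L^2
= (1/3) * 8 * 1.8^2
= 0.333333 * 8 * 3.24
= 8.64 kg*m^2


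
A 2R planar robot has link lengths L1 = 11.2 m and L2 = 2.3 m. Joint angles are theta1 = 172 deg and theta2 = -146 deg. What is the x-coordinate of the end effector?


Convert angles to radians: theta1 = 3.002, theta2 = -2.5482
x = L1*cos(theta1) + L2*cos(theta1+theta2)
x = -11.091 + 2.0672
x = -9.0238


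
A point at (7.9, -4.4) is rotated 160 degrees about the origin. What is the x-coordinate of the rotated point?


x' = x*cos(theta) - y*sin(theta)
cos(160 deg) = -0.9397, sin(160 deg) = 0.342
x' = 7.9 * -0.9397 - -4.4 * 0.342
= -7.4236 - -1.5049
= -5.9187


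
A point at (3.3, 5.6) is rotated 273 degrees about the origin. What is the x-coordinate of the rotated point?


x' = x*cos(theta) - y*sin(theta)
cos(273 deg) = 0.0523, sin(273 deg) = -0.9986
x' = 3.3 * 0.0523 - 5.6 * -0.9986
= 0.1727 - -5.5923
= 5.765


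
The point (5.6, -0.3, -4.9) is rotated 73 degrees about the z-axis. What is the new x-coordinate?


Rotation about z-axis: x' = x*cos(theta) - y*sin(theta)
= 5.6 * 0.2924 - -0.3 * 0.9563
= 1.9242


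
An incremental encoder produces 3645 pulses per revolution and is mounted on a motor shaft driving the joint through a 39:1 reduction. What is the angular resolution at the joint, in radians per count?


counts per rev = 3645
effective counts at joint = 3645 * 39 = 142155
resolution = 2*pi / 142155
= 4.4200e-05 rad/count


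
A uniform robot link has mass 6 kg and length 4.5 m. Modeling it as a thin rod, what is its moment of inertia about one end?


I = (1/3) * m * L^2
= (1/3) * 6 * 4.5^2
= 0.333333 * 6 * 20.25
= 40.5 kg*m^2


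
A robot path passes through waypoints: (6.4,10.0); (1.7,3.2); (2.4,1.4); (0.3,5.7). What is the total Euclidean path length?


Segment lengths:
  seg1 = sqrt((-4.7)^2 + (-6.8)^2) = 8.2662
  seg2 = sqrt((0.7)^2 + (-1.8)^2) = 1.9313
  seg3 = sqrt((-2.1)^2 + (4.3)^2) = 4.7854
Total = 14.9829


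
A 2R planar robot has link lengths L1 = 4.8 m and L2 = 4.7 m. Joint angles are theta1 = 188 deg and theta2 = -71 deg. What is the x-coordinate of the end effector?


Convert angles to radians: theta1 = 3.2812, theta2 = -1.2392
x = L1*cos(theta1) + L2*cos(theta1+theta2)
x = -4.7533 + -2.1338
x = -6.887


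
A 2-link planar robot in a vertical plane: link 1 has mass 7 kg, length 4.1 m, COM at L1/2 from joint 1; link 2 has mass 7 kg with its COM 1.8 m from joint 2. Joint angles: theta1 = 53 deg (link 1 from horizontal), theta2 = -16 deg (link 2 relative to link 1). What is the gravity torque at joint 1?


Horizontal distance from joint 1 to link-1 COM:
  x_c1 = (L1/2)*cos(t1) = 2.05 * 0.6018 = 1.2337 m
Horizontal distance from joint 1 to link-2 COM:
  x_c2 = L1*cos(t1) + Lc2*cos(t1+t2)
       = 4.1*0.6018 + 1.8*0.7986 = 3.905 m
tau1 = m1*g*x_c1 + m2*g*x_c2
     = 7*9.81*1.2337 + 7*9.81*3.905
     = 84.7196 + 268.1554
     = 352.875 Nm


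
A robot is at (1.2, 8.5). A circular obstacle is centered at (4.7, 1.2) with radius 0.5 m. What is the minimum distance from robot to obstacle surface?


center_dist = sqrt((1.2-4.7)^2 + (8.5-1.2)^2)
= sqrt(12.25 + 53.29)
= 8.0957
min_dist = center_dist - radius = 8.0957 - 0.5 = 7.5957 m


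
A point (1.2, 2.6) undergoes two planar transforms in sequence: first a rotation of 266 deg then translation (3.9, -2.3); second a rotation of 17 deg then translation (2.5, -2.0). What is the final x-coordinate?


After transform 1:
x1 = cos(266)*1.2 - sin(266)*2.6 + 3.9 = 6.41
y1 = sin(266)*1.2 + cos(266)*2.6 + -2.3 = -3.6784
After transform 2:
x2 = cos(17)*6.41 - sin(17)*-3.6784 + 2.5
= 9.7053


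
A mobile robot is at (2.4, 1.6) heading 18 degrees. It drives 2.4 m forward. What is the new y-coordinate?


y_new = y0 + d*sin(theta)
= 1.6 + 2.4*sin(18)
= 1.6 + 0.7416
= 2.3416


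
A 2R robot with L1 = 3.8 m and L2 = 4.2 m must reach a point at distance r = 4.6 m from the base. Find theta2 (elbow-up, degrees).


cos(theta2) = (r^2 - L1^2 - L2^2) / (2*L1*L2)
cos(theta2) = (21.16 - 14.44 - 17.64) / 31.92
cos(theta2) = -0.342105
theta2 = 110.0052 degrees


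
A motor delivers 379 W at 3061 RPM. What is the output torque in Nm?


omega = 3061 * 2*pi/60 = 320.5472 rad/s
tau = P / omega = 379 / 320.5472
= 1.1824 Nm


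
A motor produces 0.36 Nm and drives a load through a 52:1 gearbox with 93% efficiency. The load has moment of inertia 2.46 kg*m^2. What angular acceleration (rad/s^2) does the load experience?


tau_out = tau_motor * N * eta
= 0.36 * 52 * 0.93 = 17.4096 Nm
alpha = tau_out / I = 17.4096 / 2.46
= 7.0771 rad/s^2


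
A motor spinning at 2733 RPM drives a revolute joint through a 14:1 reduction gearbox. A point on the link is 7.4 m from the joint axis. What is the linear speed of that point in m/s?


omega_motor = 2733 * 2*pi/60 = 286.1991 rad/s
omega_joint = omega_motor / 14 = 20.4428 rad/s
v = omega_joint * r = 20.4428 * 7.4
= 151.2767 m/s


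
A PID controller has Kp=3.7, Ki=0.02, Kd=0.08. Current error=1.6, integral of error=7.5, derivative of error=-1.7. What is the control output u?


u = Kp*e + Ki*int(e) + Kd*de/dt
= 3.7*1.6 + 0.02*7.5 + 0.08*(-1.7)
= 5.92 + 0.15 + -0.136
= 5.934


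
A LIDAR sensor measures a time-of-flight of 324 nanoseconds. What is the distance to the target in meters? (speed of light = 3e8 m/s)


tof = 324 ns = 3.24e-07 s
dist = c * tof / 2
= 3e8 * 3.24e-07 / 2
= 48.6 m


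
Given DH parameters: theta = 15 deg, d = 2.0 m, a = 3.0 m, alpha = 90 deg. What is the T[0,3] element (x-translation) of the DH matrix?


T[0,3] = a * cos(theta)
= 3.0 * cos(15 deg)
= 3.0 * 0.9659
= 2.8978


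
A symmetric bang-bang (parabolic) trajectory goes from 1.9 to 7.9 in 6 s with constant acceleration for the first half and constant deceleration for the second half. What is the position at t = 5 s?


Symmetric rest-to-rest: each phase covers (pf-p0)/2 in time T/2. 0.5*a*(T/2)^2 = (pf-p0)/2 => a = 4*(pf-p0)/T^2
a = 4*(7.9-1.9)/6^2 = 0.6667
t = 5 is in the deceleration phase (t > T/2).
p = pf - 0.5*a*(T-t)^2 = 7.9 - 0.5*0.6667*1^2
= 7.5667


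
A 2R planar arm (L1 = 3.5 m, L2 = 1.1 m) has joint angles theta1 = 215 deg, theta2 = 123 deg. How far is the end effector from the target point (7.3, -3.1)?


End effector via forward kinematics:
x = L1*cos(t1) + L2*cos(t1+t2) = -1.8471
y = L1*sin(t1) + L2*sin(t1+t2) = -2.4196
Distance to target:
d = sqrt((7.3 - -1.8471)^2 + (-3.1 - -2.4196)^2)
= sqrt(83.67 + 0.463)
= 9.1724 m


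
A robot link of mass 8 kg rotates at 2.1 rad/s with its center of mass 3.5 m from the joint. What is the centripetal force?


F = m * omega^2 * r
= 8 * 2.1^2 * 3.5
= 8 * 4.41 * 3.5
= 123.48 N


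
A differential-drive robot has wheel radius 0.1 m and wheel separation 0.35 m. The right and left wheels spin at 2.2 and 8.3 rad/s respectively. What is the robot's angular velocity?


vR = r*wR = 0.1*2.2 = 0.22 m/s
vL = r*wL = 0.1*8.3 = 0.83 m/s
v = (vR+vL)/2 = 0.525 m/s
omega = (vR-vL)/L = -1.7429 rad/s
angular velocity = -1.7429 rad/s


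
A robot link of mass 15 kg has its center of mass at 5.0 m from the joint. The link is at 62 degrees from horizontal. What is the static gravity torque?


tau = m*g*L*cos(angle)
= 15 * 9.81 * 5.0 * cos(62 deg)
= 15 * 9.81 * 5.0 * 0.4695
= 345.4137 Nm


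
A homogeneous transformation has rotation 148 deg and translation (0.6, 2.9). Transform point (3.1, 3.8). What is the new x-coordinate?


x' = cos(theta)*px - sin(theta)*py + tx
= -0.848*3.1 - 0.5299*3.8 + 0.6
= -4.0426


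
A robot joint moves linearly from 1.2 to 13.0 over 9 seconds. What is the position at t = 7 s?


s = t/T = 7/9 = 0.7778
p(t) = p0 + (pf-p0)*s
= 1.2 + (13.0 - 1.2) * 0.7778
= 10.3778


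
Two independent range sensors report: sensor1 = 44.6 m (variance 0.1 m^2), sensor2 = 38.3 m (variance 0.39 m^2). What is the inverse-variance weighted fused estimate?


w1 = (1/var1) / (1/var1 + 1/var2)
   = 10.0 / (10.0 + 2.5641) = 0.7959
w2 = 1 - w1 = 0.2041
fused = w1*s1 + w2*s2 = 35.498 + 7.8163
= 43.3143 m


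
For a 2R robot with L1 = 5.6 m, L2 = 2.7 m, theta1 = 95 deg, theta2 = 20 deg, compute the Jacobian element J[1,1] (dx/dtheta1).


J[1,1] = -L1*sin(t1) - L2*sin(t1+t2)
= -5.6*sin(95) - 2.7*sin(115)
= -8.0257


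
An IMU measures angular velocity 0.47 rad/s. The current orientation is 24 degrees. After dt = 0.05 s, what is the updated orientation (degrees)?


delta_theta = w * dt = 0.47 * 0.05 = 0.0235 rad
= 1.3465 deg
theta_new = 24 + 1.3465 = 25.3465 deg


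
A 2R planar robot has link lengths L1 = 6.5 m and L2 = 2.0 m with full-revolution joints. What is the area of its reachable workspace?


r_max = L1 + L2 = 8.5 m
r_min = |L1 - L2| = 4.5 m
Area = pi*(r_max^2 - r_min^2)
= pi*(72.25 - 20.25)
= pi * 52.0
= 163.3628 m^2


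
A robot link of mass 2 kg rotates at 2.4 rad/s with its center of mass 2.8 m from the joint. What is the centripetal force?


F = m * omega^2 * r
= 2 * 2.4^2 * 2.8
= 2 * 5.76 * 2.8
= 32.256 N


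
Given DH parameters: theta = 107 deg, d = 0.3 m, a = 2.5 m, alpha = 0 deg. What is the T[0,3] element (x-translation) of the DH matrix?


T[0,3] = a * cos(theta)
= 2.5 * cos(107 deg)
= 2.5 * -0.2924
= -0.7309


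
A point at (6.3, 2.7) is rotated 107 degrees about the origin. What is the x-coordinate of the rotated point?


x' = x*cos(theta) - y*sin(theta)
cos(107 deg) = -0.2924, sin(107 deg) = 0.9563
x' = 6.3 * -0.2924 - 2.7 * 0.9563
= -1.8419 - 2.582
= -4.424


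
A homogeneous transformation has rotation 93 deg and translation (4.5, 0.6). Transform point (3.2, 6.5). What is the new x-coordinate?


x' = cos(theta)*px - sin(theta)*py + tx
= -0.0523*3.2 - 0.9986*6.5 + 4.5
= -2.1586


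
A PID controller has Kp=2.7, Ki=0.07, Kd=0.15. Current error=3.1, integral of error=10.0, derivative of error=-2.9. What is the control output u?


u = Kp*e + Ki*int(e) + Kd*de/dt
= 2.7*3.1 + 0.07*10.0 + 0.15*(-2.9)
= 8.37 + 0.7 + -0.435
= 8.635


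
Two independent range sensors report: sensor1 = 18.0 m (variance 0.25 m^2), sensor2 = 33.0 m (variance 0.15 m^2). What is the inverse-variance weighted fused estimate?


w1 = (1/var1) / (1/var1 + 1/var2)
   = 4.0 / (4.0 + 6.6667) = 0.375
w2 = 1 - w1 = 0.625
fused = w1*s1 + w2*s2 = 6.75 + 20.625
= 27.375 m


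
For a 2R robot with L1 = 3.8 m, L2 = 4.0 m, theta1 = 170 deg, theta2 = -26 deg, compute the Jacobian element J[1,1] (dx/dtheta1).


J[1,1] = -L1*sin(t1) - L2*sin(t1+t2)
= -3.8*sin(170) - 4.0*sin(144)
= -3.011


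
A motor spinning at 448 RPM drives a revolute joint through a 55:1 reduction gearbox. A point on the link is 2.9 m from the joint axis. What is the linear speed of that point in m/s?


omega_motor = 448 * 2*pi/60 = 46.9145 rad/s
omega_joint = omega_motor / 55 = 0.853 rad/s
v = omega_joint * r = 0.853 * 2.9
= 2.4737 m/s


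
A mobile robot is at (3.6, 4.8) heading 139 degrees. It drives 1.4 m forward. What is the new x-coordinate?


x_new = x0 + d*cos(theta)
= 3.6 + 1.4*cos(139)
= 3.6 + -1.0566
= 2.5434


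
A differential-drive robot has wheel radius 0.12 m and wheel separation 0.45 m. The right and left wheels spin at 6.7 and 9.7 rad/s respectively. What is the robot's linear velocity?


vR = r*wR = 0.12*6.7 = 0.804 m/s
vL = r*wL = 0.12*9.7 = 1.164 m/s
v = (vR+vL)/2 = 0.984 m/s
omega = (vR-vL)/L = -0.8 rad/s
linear velocity = 0.984 m/s


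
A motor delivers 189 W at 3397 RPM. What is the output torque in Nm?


omega = 3397 * 2*pi/60 = 355.733 rad/s
tau = P / omega = 189 / 355.733
= 0.5313 Nm


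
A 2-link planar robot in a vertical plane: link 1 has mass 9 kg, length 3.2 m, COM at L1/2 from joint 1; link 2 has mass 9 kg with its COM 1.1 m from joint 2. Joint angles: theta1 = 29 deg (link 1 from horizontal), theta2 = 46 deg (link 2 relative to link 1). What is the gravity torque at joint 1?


Horizontal distance from joint 1 to link-1 COM:
  x_c1 = (L1/2)*cos(t1) = 1.6 * 0.8746 = 1.3994 m
Horizontal distance from joint 1 to link-2 COM:
  x_c2 = L1*cos(t1) + Lc2*cos(t1+t2)
       = 3.2*0.8746 + 1.1*0.2588 = 3.0835 m
tau1 = m1*g*x_c1 + m2*g*x_c2
     = 9*9.81*1.3994 + 9*9.81*3.0835
     = 123.5523 + 272.2408
     = 395.7931 Nm


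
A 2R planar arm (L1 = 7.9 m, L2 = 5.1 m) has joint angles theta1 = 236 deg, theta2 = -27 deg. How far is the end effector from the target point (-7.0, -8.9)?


End effector via forward kinematics:
x = L1*cos(t1) + L2*cos(t1+t2) = -8.8782
y = L1*sin(t1) + L2*sin(t1+t2) = -9.0219
Distance to target:
d = sqrt((-7.0 - -8.8782)^2 + (-8.9 - -9.0219)^2)
= sqrt(3.5276 + 0.0149)
= 1.8821 m


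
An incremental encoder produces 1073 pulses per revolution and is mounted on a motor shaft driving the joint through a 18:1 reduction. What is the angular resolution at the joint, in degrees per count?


counts per rev = 1073
effective counts at joint = 1073 * 18 = 19314
resolution = 360 / 19314
= 0.0186 deg/count


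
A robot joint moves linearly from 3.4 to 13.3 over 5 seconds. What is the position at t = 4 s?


s = t/T = 4/5 = 0.8
p(t) = p0 + (pf-p0)*s
= 3.4 + (13.3 - 3.4) * 0.8
= 11.32


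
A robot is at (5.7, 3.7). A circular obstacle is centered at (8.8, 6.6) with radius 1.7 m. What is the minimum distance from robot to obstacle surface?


center_dist = sqrt((5.7-8.8)^2 + (3.7-6.6)^2)
= sqrt(9.61 + 8.41)
= 4.245
min_dist = center_dist - radius = 4.245 - 1.7 = 2.545 m


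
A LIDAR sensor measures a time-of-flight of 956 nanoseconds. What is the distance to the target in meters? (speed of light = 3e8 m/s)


tof = 956 ns = 9.56e-07 s
dist = c * tof / 2
= 3e8 * 9.56e-07 / 2
= 143.4 m


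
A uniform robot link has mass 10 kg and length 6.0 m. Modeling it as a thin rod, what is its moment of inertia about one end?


I = (1/3) * m * L^2
= (1/3) * 10 * 6.0^2
= 0.333333 * 10 * 36.0
= 120.0 kg*m^2


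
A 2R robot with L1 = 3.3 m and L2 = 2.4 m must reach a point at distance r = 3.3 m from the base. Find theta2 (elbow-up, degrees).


cos(theta2) = (r^2 - L1^2 - L2^2) / (2*L1*L2)
cos(theta2) = (10.89 - 10.89 - 5.76) / 15.84
cos(theta2) = -0.363636
theta2 = 111.3237 degrees


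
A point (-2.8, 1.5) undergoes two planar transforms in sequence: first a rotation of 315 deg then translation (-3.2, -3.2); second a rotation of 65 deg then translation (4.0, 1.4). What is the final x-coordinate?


After transform 1:
x1 = cos(315)*-2.8 - sin(315)*1.5 + -3.2 = -4.1192
y1 = sin(315)*-2.8 + cos(315)*1.5 + -3.2 = -0.1594
After transform 2:
x2 = cos(65)*-4.1192 - sin(65)*-0.1594 + 4.0
= 2.4036


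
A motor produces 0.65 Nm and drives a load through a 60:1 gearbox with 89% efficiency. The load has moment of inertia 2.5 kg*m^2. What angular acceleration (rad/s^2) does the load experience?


tau_out = tau_motor * N * eta
= 0.65 * 60 * 0.89 = 34.71 Nm
alpha = tau_out / I = 34.71 / 2.5
= 13.884 rad/s^2


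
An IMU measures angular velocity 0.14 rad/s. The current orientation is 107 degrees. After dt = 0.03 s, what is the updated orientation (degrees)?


delta_theta = w * dt = 0.14 * 0.03 = 0.0042 rad
= 0.2406 deg
theta_new = 107 + 0.2406 = 107.2406 deg


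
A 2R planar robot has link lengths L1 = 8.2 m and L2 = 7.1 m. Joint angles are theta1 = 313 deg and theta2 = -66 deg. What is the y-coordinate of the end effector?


Convert angles to radians: theta1 = 5.4629, theta2 = -1.1519
y = L1*sin(theta1) + L2*sin(theta1+theta2)
y = -5.9971 + -6.5356
y = -12.5327


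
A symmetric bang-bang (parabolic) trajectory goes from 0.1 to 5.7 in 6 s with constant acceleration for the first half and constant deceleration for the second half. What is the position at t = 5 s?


Symmetric rest-to-rest: each phase covers (pf-p0)/2 in time T/2. 0.5*a*(T/2)^2 = (pf-p0)/2 => a = 4*(pf-p0)/T^2
a = 4*(5.7-0.1)/6^2 = 0.6222
t = 5 is in the deceleration phase (t > T/2).
p = pf - 0.5*a*(T-t)^2 = 5.7 - 0.5*0.6222*1^2
= 5.3889


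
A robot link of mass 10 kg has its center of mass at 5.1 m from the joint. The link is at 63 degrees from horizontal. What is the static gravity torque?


tau = m*g*L*cos(angle)
= 10 * 9.81 * 5.1 * cos(63 deg)
= 10 * 9.81 * 5.1 * 0.454
= 227.136 Nm


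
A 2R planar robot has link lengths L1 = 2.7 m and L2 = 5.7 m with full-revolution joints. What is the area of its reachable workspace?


r_max = L1 + L2 = 8.4 m
r_min = |L1 - L2| = 3.0 m
Area = pi*(r_max^2 - r_min^2)
= pi*(70.56 - 9.0)
= pi * 61.56
= 193.3964 m^2


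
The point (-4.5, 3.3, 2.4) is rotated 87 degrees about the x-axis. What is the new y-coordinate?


Rotation about x-axis: y' = y*cos(theta) - z*sin(theta)
= 3.3 * 0.0523 - 2.4 * 0.9986
= -2.224


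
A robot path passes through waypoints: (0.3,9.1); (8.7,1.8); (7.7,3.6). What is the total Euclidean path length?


Segment lengths:
  seg1 = sqrt((8.4)^2 + (-7.3)^2) = 11.1288
  seg2 = sqrt((-1.0)^2 + (1.8)^2) = 2.0591
Total = 13.1879


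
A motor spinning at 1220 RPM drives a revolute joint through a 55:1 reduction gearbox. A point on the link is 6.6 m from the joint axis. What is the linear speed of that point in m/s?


omega_motor = 1220 * 2*pi/60 = 127.7581 rad/s
omega_joint = omega_motor / 55 = 2.3229 rad/s
v = omega_joint * r = 2.3229 * 6.6
= 15.331 m/s


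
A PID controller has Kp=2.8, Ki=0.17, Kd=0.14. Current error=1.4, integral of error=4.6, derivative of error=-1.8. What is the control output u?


u = Kp*e + Ki*int(e) + Kd*de/dt
= 2.8*1.4 + 0.17*4.6 + 0.14*(-1.8)
= 3.92 + 0.782 + -0.252
= 4.45


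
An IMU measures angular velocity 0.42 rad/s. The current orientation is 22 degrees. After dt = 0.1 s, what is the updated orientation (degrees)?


delta_theta = w * dt = 0.42 * 0.1 = 0.042 rad
= 2.4064 deg
theta_new = 22 + 2.4064 = 24.4064 deg


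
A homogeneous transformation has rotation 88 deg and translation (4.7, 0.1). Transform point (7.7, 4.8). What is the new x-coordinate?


x' = cos(theta)*px - sin(theta)*py + tx
= 0.0349*7.7 - 0.9994*4.8 + 4.7
= 0.1717


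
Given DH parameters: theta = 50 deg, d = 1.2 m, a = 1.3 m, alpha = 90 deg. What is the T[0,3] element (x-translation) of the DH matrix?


T[0,3] = a * cos(theta)
= 1.3 * cos(50 deg)
= 1.3 * 0.6428
= 0.8356


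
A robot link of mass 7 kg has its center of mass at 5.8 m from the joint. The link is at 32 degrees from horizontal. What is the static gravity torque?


tau = m*g*L*cos(angle)
= 7 * 9.81 * 5.8 * cos(32 deg)
= 7 * 9.81 * 5.8 * 0.848
= 337.7657 Nm


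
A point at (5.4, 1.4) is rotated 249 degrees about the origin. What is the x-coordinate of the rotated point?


x' = x*cos(theta) - y*sin(theta)
cos(249 deg) = -0.3584, sin(249 deg) = -0.9336
x' = 5.4 * -0.3584 - 1.4 * -0.9336
= -1.9352 - -1.307
= -0.6282


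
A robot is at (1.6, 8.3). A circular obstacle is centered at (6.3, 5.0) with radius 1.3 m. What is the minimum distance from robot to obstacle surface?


center_dist = sqrt((1.6-6.3)^2 + (8.3-5.0)^2)
= sqrt(22.09 + 10.89)
= 5.7428
min_dist = center_dist - radius = 5.7428 - 1.3 = 4.4428 m


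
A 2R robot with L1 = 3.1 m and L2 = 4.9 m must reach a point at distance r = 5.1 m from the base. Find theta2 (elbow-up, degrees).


cos(theta2) = (r^2 - L1^2 - L2^2) / (2*L1*L2)
cos(theta2) = (26.01 - 9.61 - 24.01) / 30.38
cos(theta2) = -0.250494
theta2 = 104.5067 degrees


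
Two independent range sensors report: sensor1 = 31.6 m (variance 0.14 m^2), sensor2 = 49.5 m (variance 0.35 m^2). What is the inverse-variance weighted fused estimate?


w1 = (1/var1) / (1/var1 + 1/var2)
   = 7.1429 / (7.1429 + 2.8571) = 0.7143
w2 = 1 - w1 = 0.2857
fused = w1*s1 + w2*s2 = 22.5714 + 14.1429
= 36.7143 m


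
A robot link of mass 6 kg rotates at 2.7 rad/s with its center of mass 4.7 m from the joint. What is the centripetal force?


F = m * omega^2 * r
= 6 * 2.7^2 * 4.7
= 6 * 7.29 * 4.7
= 205.578 N


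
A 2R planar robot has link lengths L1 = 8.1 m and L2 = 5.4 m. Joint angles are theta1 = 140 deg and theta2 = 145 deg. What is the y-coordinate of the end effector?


Convert angles to radians: theta1 = 2.4435, theta2 = 2.5307
y = L1*sin(theta1) + L2*sin(theta1+theta2)
y = 5.2066 + -5.216
y = -0.0094


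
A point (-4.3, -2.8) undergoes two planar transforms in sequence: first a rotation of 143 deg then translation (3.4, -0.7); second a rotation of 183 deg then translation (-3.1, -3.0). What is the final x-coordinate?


After transform 1:
x1 = cos(143)*-4.3 - sin(143)*-2.8 + 3.4 = 8.5192
y1 = sin(143)*-4.3 + cos(143)*-2.8 + -0.7 = -1.0516
After transform 2:
x2 = cos(183)*8.5192 - sin(183)*-1.0516 + -3.1
= -11.6626


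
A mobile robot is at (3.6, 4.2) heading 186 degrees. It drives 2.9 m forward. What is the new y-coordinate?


y_new = y0 + d*sin(theta)
= 4.2 + 2.9*sin(186)
= 4.2 + -0.3031
= 3.8969


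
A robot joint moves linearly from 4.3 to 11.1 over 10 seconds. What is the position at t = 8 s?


s = t/T = 8/10 = 0.8
p(t) = p0 + (pf-p0)*s
= 4.3 + (11.1 - 4.3) * 0.8
= 9.74


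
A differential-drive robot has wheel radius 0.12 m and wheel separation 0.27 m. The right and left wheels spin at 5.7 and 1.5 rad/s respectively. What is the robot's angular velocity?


vR = r*wR = 0.12*5.7 = 0.684 m/s
vL = r*wL = 0.12*1.5 = 0.18 m/s
v = (vR+vL)/2 = 0.432 m/s
omega = (vR-vL)/L = 1.8667 rad/s
angular velocity = 1.8667 rad/s


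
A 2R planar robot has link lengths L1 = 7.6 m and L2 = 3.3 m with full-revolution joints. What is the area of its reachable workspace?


r_max = L1 + L2 = 10.9 m
r_min = |L1 - L2| = 4.3 m
Area = pi*(r_max^2 - r_min^2)
= pi*(118.81 - 18.49)
= pi * 100.32
= 315.1646 m^2


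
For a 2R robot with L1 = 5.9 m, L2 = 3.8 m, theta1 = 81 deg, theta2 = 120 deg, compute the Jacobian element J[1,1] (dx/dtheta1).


J[1,1] = -L1*sin(t1) - L2*sin(t1+t2)
= -5.9*sin(81) - 3.8*sin(201)
= -4.4656


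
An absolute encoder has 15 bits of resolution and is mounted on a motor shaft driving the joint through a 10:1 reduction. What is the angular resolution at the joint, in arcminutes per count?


counts = 2^15 = 32768
effective counts at joint = 32768 * 10 = 327680
resolution = 360*60 / 327680
= 0.0659 arcmin/count


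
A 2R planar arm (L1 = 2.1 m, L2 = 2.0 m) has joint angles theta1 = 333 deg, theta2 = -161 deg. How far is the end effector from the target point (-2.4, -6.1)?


End effector via forward kinematics:
x = L1*cos(t1) + L2*cos(t1+t2) = -0.1094
y = L1*sin(t1) + L2*sin(t1+t2) = -0.675
Distance to target:
d = sqrt((-2.4 - -0.1094)^2 + (-6.1 - -0.675)^2)
= sqrt(5.2467 + 29.4303)
= 5.8887 m


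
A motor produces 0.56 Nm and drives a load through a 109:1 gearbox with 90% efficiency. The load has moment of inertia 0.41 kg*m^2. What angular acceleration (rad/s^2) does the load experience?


tau_out = tau_motor * N * eta
= 0.56 * 109 * 0.9 = 54.936 Nm
alpha = tau_out / I = 54.936 / 0.41
= 133.9902 rad/s^2


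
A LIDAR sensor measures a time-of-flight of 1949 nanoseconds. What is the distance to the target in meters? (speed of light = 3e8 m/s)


tof = 1949 ns = 1.949e-06 s
dist = c * tof / 2
= 3e8 * 1.949e-06 / 2
= 292.35 m


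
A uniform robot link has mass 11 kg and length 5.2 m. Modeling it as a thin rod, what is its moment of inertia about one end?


I = (1/3) * m * L^2
= (1/3) * 11 * 5.2^2
= 0.333333 * 11 * 27.04
= 99.1467 kg*m^2


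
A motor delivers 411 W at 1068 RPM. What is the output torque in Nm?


omega = 1068 * 2*pi/60 = 111.8407 rad/s
tau = P / omega = 411 / 111.8407
= 3.6749 Nm


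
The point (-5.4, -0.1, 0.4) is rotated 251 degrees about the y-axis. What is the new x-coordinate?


Rotation about y-axis: x' = x*cos(theta) + z*sin(theta)
= -5.4 * -0.3256 + 0.4 * -0.9455
= 1.3799


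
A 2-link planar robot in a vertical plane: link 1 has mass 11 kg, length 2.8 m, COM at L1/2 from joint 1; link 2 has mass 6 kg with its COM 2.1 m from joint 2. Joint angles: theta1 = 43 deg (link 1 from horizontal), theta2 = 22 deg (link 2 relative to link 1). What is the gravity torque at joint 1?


Horizontal distance from joint 1 to link-1 COM:
  x_c1 = (L1/2)*cos(t1) = 1.4 * 0.7314 = 1.0239 m
Horizontal distance from joint 1 to link-2 COM:
  x_c2 = L1*cos(t1) + Lc2*cos(t1+t2)
       = 2.8*0.7314 + 2.1*0.4226 = 2.9353 m
tau1 = m1*g*x_c1 + m2*g*x_c2
     = 11*9.81*1.0239 + 6*9.81*2.9353
     = 110.4885 + 172.7711
     = 283.2596 Nm


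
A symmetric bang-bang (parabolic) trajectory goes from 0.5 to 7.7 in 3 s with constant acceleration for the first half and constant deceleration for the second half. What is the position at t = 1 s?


Symmetric rest-to-rest: each phase covers (pf-p0)/2 in time T/2. 0.5*a*(T/2)^2 = (pf-p0)/2 => a = 4*(pf-p0)/T^2
a = 4*(7.7-0.5)/3^2 = 3.2
t = 1 is in the acceleration phase (t <= T/2).
p = p0 + 0.5*a*t^2 = 0.5 + 0.5*3.2*1^2
= 2.1


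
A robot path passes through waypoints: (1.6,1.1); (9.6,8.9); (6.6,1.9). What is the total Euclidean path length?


Segment lengths:
  seg1 = sqrt((8.0)^2 + (7.8)^2) = 11.1732
  seg2 = sqrt((-3.0)^2 + (-7.0)^2) = 7.6158
Total = 18.789


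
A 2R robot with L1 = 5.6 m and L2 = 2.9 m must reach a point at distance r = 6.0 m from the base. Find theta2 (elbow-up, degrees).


cos(theta2) = (r^2 - L1^2 - L2^2) / (2*L1*L2)
cos(theta2) = (36.0 - 31.36 - 8.41) / 32.48
cos(theta2) = -0.116071
theta2 = 96.6654 degrees


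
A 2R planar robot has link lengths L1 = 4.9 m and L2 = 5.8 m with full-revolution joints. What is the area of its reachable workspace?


r_max = L1 + L2 = 10.7 m
r_min = |L1 - L2| = 0.9 m
Area = pi*(r_max^2 - r_min^2)
= pi*(114.49 - 0.81)
= pi * 113.68
= 357.1363 m^2


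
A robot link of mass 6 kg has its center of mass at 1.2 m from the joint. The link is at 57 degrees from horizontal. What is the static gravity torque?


tau = m*g*L*cos(angle)
= 6 * 9.81 * 1.2 * cos(57 deg)
= 6 * 9.81 * 1.2 * 0.5446
= 38.4689 Nm


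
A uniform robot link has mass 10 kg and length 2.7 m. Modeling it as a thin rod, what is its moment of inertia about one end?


I = (1/3) * m * L^2
= (1/3) * 10 * 2.7^2
= 0.333333 * 10 * 7.29
= 24.3 kg*m^2


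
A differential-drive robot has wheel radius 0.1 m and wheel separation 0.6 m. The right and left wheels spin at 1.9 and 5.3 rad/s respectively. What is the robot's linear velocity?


vR = r*wR = 0.1*1.9 = 0.19 m/s
vL = r*wL = 0.1*5.3 = 0.53 m/s
v = (vR+vL)/2 = 0.36 m/s
omega = (vR-vL)/L = -0.5667 rad/s
linear velocity = 0.36 m/s


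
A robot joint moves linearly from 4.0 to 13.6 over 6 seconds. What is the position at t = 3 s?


s = t/T = 3/6 = 0.5
p(t) = p0 + (pf-p0)*s
= 4.0 + (13.6 - 4.0) * 0.5
= 8.8


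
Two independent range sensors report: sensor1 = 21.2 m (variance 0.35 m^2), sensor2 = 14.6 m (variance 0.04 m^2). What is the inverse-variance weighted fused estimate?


w1 = (1/var1) / (1/var1 + 1/var2)
   = 2.8571 / (2.8571 + 25.0) = 0.1026
w2 = 1 - w1 = 0.8974
fused = w1*s1 + w2*s2 = 2.1744 + 13.1026
= 15.2769 m


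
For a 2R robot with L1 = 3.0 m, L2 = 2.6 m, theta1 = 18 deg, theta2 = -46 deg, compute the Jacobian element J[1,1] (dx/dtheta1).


J[1,1] = -L1*sin(t1) - L2*sin(t1+t2)
= -3.0*sin(18) - 2.6*sin(-28)
= 0.2936


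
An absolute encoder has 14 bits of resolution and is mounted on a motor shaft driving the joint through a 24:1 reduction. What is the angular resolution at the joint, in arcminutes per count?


counts = 2^14 = 16384
effective counts at joint = 16384 * 24 = 393216
resolution = 360*60 / 393216
= 0.0549 arcmin/count


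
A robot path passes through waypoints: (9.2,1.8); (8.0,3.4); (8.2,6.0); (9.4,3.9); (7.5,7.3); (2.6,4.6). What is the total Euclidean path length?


Segment lengths:
  seg1 = sqrt((-1.2)^2 + (1.6)^2) = 2.0
  seg2 = sqrt((0.2)^2 + (2.6)^2) = 2.6077
  seg3 = sqrt((1.2)^2 + (-2.1)^2) = 2.4187
  seg4 = sqrt((-1.9)^2 + (3.4)^2) = 3.8949
  seg5 = sqrt((-4.9)^2 + (-2.7)^2) = 5.5946
Total = 16.5159


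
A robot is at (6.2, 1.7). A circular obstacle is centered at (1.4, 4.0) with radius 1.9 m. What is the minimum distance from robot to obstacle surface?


center_dist = sqrt((6.2-1.4)^2 + (1.7-4.0)^2)
= sqrt(23.04 + 5.29)
= 5.3226
min_dist = center_dist - radius = 5.3226 - 1.9 = 3.4226 m


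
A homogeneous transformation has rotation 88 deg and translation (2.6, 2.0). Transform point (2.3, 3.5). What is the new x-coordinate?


x' = cos(theta)*px - sin(theta)*py + tx
= 0.0349*2.3 - 0.9994*3.5 + 2.6
= -0.8176


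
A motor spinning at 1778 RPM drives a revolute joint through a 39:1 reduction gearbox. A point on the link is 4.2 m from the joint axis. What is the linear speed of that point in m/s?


omega_motor = 1778 * 2*pi/60 = 186.1917 rad/s
omega_joint = omega_motor / 39 = 4.7741 rad/s
v = omega_joint * r = 4.7741 * 4.2
= 20.0514 m/s


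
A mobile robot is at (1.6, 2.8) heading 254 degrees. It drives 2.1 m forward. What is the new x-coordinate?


x_new = x0 + d*cos(theta)
= 1.6 + 2.1*cos(254)
= 1.6 + -0.5788
= 1.0212


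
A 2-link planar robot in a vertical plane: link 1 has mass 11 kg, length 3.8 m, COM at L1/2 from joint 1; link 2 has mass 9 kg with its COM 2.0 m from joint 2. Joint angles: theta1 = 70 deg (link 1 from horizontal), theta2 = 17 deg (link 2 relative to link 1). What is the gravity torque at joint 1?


Horizontal distance from joint 1 to link-1 COM:
  x_c1 = (L1/2)*cos(t1) = 1.9 * 0.342 = 0.6498 m
Horizontal distance from joint 1 to link-2 COM:
  x_c2 = L1*cos(t1) + Lc2*cos(t1+t2)
       = 3.8*0.342 + 2.0*0.0523 = 1.4043 m
tau1 = m1*g*x_c1 + m2*g*x_c2
     = 11*9.81*0.6498 + 9*9.81*1.4043
     = 70.124 + 123.9899
     = 194.114 Nm


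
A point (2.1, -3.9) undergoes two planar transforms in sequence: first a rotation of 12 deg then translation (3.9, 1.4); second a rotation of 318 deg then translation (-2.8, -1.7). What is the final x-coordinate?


After transform 1:
x1 = cos(12)*2.1 - sin(12)*-3.9 + 3.9 = 6.765
y1 = sin(12)*2.1 + cos(12)*-3.9 + 1.4 = -1.9782
After transform 2:
x2 = cos(318)*6.765 - sin(318)*-1.9782 + -2.8
= 0.9037


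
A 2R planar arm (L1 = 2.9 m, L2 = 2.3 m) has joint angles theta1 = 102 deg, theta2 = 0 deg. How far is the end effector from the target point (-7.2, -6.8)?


End effector via forward kinematics:
x = L1*cos(t1) + L2*cos(t1+t2) = -1.0811
y = L1*sin(t1) + L2*sin(t1+t2) = 5.0864
Distance to target:
d = sqrt((-7.2 - -1.0811)^2 + (-6.8 - 5.0864)^2)
= sqrt(37.4404 + 141.2857)
= 13.3689 m


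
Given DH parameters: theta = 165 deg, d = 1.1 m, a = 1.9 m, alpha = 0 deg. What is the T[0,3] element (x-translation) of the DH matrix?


T[0,3] = a * cos(theta)
= 1.9 * cos(165 deg)
= 1.9 * -0.9659
= -1.8353


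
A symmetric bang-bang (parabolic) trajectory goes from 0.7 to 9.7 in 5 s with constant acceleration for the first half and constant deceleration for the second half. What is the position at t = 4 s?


Symmetric rest-to-rest: each phase covers (pf-p0)/2 in time T/2. 0.5*a*(T/2)^2 = (pf-p0)/2 => a = 4*(pf-p0)/T^2
a = 4*(9.7-0.7)/5^2 = 1.44
t = 4 is in the deceleration phase (t > T/2).
p = pf - 0.5*a*(T-t)^2 = 9.7 - 0.5*1.44*1^2
= 8.98


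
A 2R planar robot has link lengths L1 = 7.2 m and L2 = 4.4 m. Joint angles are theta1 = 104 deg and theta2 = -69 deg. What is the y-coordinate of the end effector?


Convert angles to radians: theta1 = 1.8151, theta2 = -1.2043
y = L1*sin(theta1) + L2*sin(theta1+theta2)
y = 6.9861 + 2.5237
y = 9.5099


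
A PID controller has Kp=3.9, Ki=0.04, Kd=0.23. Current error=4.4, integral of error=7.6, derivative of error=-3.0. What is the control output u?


u = Kp*e + Ki*int(e) + Kd*de/dt
= 3.9*4.4 + 0.04*7.6 + 0.23*(-3.0)
= 17.16 + 0.304 + -0.69
= 16.774


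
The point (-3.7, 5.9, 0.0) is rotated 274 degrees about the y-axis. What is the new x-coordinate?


Rotation about y-axis: x' = x*cos(theta) + z*sin(theta)
= -3.7 * 0.0698 + 0.0 * -0.9976
= -0.2581


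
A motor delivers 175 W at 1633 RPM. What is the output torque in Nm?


omega = 1633 * 2*pi/60 = 171.0074 rad/s
tau = P / omega = 175 / 171.0074
= 1.0233 Nm


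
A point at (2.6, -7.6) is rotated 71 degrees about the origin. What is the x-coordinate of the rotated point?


x' = x*cos(theta) - y*sin(theta)
cos(71 deg) = 0.3256, sin(71 deg) = 0.9455
x' = 2.6 * 0.3256 - -7.6 * 0.9455
= 0.8465 - -7.1859
= 8.0324


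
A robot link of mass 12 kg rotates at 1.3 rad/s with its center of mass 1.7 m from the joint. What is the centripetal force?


F = m * omega^2 * r
= 12 * 1.3^2 * 1.7
= 12 * 1.69 * 1.7
= 34.476 N


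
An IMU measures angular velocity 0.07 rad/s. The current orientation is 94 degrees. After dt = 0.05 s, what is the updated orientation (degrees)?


delta_theta = w * dt = 0.07 * 0.05 = 0.0035 rad
= 0.2005 deg
theta_new = 94 + 0.2005 = 94.2005 deg


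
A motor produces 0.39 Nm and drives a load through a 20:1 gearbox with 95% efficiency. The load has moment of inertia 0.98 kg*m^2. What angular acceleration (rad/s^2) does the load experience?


tau_out = tau_motor * N * eta
= 0.39 * 20 * 0.95 = 7.41 Nm
alpha = tau_out / I = 7.41 / 0.98
= 7.5612 rad/s^2


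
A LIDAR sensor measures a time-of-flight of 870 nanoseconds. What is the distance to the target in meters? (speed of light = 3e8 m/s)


tof = 870 ns = 8.7e-07 s
dist = c * tof / 2
= 3e8 * 8.7e-07 / 2
= 130.5 m


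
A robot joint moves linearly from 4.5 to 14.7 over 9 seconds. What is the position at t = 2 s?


s = t/T = 2/9 = 0.2222
p(t) = p0 + (pf-p0)*s
= 4.5 + (14.7 - 4.5) * 0.2222
= 6.7667


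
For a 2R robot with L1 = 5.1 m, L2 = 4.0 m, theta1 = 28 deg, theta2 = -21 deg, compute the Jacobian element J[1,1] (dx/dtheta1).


J[1,1] = -L1*sin(t1) - L2*sin(t1+t2)
= -5.1*sin(28) - 4.0*sin(7)
= -2.8818


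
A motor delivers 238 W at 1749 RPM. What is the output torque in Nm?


omega = 1749 * 2*pi/60 = 183.1549 rad/s
tau = P / omega = 238 / 183.1549
= 1.2994 Nm


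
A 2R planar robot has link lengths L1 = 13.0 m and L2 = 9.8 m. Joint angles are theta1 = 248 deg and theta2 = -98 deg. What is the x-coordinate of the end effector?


Convert angles to radians: theta1 = 4.3284, theta2 = -1.7104
x = L1*cos(theta1) + L2*cos(theta1+theta2)
x = -4.8699 + -8.487
x = -13.3569


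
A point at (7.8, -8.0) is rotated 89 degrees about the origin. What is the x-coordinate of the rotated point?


x' = x*cos(theta) - y*sin(theta)
cos(89 deg) = 0.0175, sin(89 deg) = 0.9998
x' = 7.8 * 0.0175 - -8.0 * 0.9998
= 0.1361 - -7.9988
= 8.1349


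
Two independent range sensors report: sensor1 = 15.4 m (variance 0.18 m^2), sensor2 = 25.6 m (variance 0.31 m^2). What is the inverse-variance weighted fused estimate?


w1 = (1/var1) / (1/var1 + 1/var2)
   = 5.5556 / (5.5556 + 3.2258) = 0.6327
w2 = 1 - w1 = 0.3673
fused = w1*s1 + w2*s2 = 9.7429 + 9.4041
= 19.1469 m


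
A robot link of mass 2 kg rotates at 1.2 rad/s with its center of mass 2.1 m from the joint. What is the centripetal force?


F = m * omega^2 * r
= 2 * 1.2^2 * 2.1
= 2 * 1.44 * 2.1
= 6.048 N


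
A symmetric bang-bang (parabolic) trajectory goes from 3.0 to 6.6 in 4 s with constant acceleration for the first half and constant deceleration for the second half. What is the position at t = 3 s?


Symmetric rest-to-rest: each phase covers (pf-p0)/2 in time T/2. 0.5*a*(T/2)^2 = (pf-p0)/2 => a = 4*(pf-p0)/T^2
a = 4*(6.6-3.0)/4^2 = 0.9
t = 3 is in the deceleration phase (t > T/2).
p = pf - 0.5*a*(T-t)^2 = 6.6 - 0.5*0.9*1^2
= 6.15


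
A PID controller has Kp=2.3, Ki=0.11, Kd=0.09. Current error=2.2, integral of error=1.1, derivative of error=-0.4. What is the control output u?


u = Kp*e + Ki*int(e) + Kd*de/dt
= 2.3*2.2 + 0.11*1.1 + 0.09*(-0.4)
= 5.06 + 0.121 + -0.036
= 5.145


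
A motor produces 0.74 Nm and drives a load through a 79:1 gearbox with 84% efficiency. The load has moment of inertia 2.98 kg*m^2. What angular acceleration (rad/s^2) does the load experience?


tau_out = tau_motor * N * eta
= 0.74 * 79 * 0.84 = 49.1064 Nm
alpha = tau_out / I = 49.1064 / 2.98
= 16.4787 rad/s^2


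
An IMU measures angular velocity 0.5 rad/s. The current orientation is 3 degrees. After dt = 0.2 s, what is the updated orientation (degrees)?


delta_theta = w * dt = 0.5 * 0.2 = 0.1 rad
= 5.7296 deg
theta_new = 3 + 5.7296 = 8.7296 deg


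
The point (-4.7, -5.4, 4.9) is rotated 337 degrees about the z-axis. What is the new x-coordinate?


Rotation about z-axis: x' = x*cos(theta) - y*sin(theta)
= -4.7 * 0.9205 - -5.4 * -0.3907
= -6.4363


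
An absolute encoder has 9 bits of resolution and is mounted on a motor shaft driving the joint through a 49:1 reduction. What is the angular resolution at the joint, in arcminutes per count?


counts = 2^9 = 512
effective counts at joint = 512 * 49 = 25088
resolution = 360*60 / 25088
= 0.861 arcmin/count


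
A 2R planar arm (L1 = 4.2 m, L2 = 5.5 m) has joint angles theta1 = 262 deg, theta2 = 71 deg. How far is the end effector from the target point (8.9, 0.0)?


End effector via forward kinematics:
x = L1*cos(t1) + L2*cos(t1+t2) = 4.316
y = L1*sin(t1) + L2*sin(t1+t2) = -6.6561
Distance to target:
d = sqrt((8.9 - 4.316)^2 + (0.0 - -6.6561)^2)
= sqrt(21.013 + 44.3033)
= 8.0818 m


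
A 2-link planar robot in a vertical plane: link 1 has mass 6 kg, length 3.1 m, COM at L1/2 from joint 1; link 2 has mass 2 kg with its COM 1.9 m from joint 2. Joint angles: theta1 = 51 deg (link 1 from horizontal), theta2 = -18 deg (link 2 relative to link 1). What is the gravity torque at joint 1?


Horizontal distance from joint 1 to link-1 COM:
  x_c1 = (L1/2)*cos(t1) = 1.55 * 0.6293 = 0.9754 m
Horizontal distance from joint 1 to link-2 COM:
  x_c2 = L1*cos(t1) + Lc2*cos(t1+t2)
       = 3.1*0.6293 + 1.9*0.8387 = 3.5444 m
tau1 = m1*g*x_c1 + m2*g*x_c2
     = 6*9.81*0.9754 + 2*9.81*3.5444
     = 57.4148 + 69.5405
     = 126.9553 Nm


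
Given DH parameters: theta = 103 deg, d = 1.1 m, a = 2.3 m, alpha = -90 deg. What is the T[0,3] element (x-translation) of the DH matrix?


T[0,3] = a * cos(theta)
= 2.3 * cos(103 deg)
= 2.3 * -0.225
= -0.5174


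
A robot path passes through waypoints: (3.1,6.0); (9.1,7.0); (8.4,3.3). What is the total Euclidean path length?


Segment lengths:
  seg1 = sqrt((6.0)^2 + (1.0)^2) = 6.0828
  seg2 = sqrt((-0.7)^2 + (-3.7)^2) = 3.7656
Total = 9.8484


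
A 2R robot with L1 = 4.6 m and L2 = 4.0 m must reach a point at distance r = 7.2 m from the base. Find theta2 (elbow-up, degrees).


cos(theta2) = (r^2 - L1^2 - L2^2) / (2*L1*L2)
cos(theta2) = (51.84 - 21.16 - 16.0) / 36.8
cos(theta2) = 0.398913
theta2 = 66.4898 degrees


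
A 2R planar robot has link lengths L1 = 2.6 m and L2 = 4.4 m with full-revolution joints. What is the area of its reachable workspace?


r_max = L1 + L2 = 7.0 m
r_min = |L1 - L2| = 1.8 m
Area = pi*(r_max^2 - r_min^2)
= pi*(49.0 - 3.24)
= pi * 45.76
= 143.7593 m^2


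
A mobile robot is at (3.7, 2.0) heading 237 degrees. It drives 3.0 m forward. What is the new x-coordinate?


x_new = x0 + d*cos(theta)
= 3.7 + 3.0*cos(237)
= 3.7 + -1.6339
= 2.0661


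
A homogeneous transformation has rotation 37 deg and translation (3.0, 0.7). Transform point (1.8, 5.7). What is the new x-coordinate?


x' = cos(theta)*px - sin(theta)*py + tx
= 0.7986*1.8 - 0.6018*5.7 + 3.0
= 1.0072


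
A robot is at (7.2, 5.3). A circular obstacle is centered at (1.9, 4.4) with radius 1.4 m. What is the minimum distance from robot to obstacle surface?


center_dist = sqrt((7.2-1.9)^2 + (5.3-4.4)^2)
= sqrt(28.09 + 0.81)
= 5.3759
min_dist = center_dist - radius = 5.3759 - 1.4 = 3.9759 m


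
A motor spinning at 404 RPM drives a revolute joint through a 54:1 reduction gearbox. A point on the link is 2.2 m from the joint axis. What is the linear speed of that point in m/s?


omega_motor = 404 * 2*pi/60 = 42.3068 rad/s
omega_joint = omega_motor / 54 = 0.7835 rad/s
v = omega_joint * r = 0.7835 * 2.2
= 1.7236 m/s
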